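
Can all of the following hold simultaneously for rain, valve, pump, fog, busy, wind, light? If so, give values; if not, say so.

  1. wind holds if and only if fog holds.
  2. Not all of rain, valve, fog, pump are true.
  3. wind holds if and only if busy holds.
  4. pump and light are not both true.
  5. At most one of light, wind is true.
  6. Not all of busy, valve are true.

rain=F, valve=T, pump=F, fog=F, busy=F, wind=F, light=T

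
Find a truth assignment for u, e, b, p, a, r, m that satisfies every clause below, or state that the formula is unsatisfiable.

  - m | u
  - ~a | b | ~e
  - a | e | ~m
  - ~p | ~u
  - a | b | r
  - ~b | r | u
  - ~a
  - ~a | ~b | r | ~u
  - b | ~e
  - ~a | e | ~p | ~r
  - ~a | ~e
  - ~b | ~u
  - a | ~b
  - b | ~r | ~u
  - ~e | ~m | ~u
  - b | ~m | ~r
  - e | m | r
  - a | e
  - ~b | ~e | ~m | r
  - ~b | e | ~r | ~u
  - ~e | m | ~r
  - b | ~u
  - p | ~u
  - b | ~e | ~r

UNSATISFIABLE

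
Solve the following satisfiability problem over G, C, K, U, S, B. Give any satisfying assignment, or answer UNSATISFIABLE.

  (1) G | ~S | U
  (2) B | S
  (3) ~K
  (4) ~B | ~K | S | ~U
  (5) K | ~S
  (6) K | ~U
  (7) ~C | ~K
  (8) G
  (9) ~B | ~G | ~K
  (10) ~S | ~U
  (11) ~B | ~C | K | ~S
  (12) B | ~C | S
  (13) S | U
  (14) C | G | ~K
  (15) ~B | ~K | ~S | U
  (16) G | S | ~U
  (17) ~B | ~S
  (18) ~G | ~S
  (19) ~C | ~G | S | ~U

Case K = True:
  Clause (~K) is falsified — contradiction.
Case K = False:
  (K | ~S) forces S = False.
  (B | S) forces B = True.
  (K | ~U) forces U = False.
  Clause (S | U) is falsified — contradiction.
Both cases fail, so the formula is unsatisfiable.

UNSATISFIABLE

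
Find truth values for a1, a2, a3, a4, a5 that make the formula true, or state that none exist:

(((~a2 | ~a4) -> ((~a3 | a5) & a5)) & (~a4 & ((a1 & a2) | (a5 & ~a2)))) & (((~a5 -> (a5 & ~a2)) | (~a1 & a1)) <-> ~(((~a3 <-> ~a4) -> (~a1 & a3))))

a1 = True, a2 = False, a3 = False, a4 = False, a5 = True

  ((~a2 | ~a4) -> ((~a3 | a5) & a5)) & (~a4 & ((a1 & a2) | (a5 & ~a2))) = True
    (~a2 | ~a4) -> ((~a3 | a5) & a5) = True
      ~a2 | ~a4 = True
        ~a2 = True
        ~a4 = True
      (~a3 | a5) & a5 = True
        ~a3 | a5 = True
          ~a3 = True
    ~a4 & ((a1 & a2) | (a5 & ~a2)) = True
      ~a4 = True
      (a1 & a2) | (a5 & ~a2) = True
        a1 & a2 = False
        a5 & ~a2 = True
          ~a2 = True
  ((~a5 -> (a5 & ~a2)) | (~a1 & a1)) <-> ~(((~a3 <-> ~a4) -> (~a1 & a3))) = True
    (~a5 -> (a5 & ~a2)) | (~a1 & a1) = True
      ~a5 -> (a5 & ~a2) = True
        ~a5 = False
        a5 & ~a2 = True
          ~a2 = True
      ~a1 & a1 = False
        ~a1 = False
    ~(((~a3 <-> ~a4) -> (~a1 & a3))) = True
      (~a3 <-> ~a4) -> (~a1 & a3) = False
        ~a3 <-> ~a4 = True
          ~a3 = True
          ~a4 = True
        ~a1 & a3 = False
          ~a1 = False
Both conjuncts True, so the formula holds.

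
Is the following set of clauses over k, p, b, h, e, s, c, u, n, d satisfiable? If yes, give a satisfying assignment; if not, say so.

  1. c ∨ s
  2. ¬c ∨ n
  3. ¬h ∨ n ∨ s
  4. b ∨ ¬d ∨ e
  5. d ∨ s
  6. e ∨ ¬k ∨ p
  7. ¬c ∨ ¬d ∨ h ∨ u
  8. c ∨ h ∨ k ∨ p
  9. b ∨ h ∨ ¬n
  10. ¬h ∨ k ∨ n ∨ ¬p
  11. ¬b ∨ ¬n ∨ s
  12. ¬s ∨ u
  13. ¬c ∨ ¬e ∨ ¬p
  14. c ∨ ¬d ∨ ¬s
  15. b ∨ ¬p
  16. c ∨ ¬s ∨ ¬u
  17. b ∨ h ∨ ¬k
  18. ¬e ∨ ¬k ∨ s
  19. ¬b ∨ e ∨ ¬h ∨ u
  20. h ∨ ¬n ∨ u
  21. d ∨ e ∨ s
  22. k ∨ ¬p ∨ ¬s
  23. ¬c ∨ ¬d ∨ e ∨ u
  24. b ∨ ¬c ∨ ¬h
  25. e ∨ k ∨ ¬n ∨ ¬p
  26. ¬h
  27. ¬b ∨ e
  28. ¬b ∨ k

k = True, p = False, b = True, h = False, e = True, s = True, c = True, u = True, n = True, d = True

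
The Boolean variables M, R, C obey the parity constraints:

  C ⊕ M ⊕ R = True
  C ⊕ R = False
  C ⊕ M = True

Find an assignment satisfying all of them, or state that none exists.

M=T; R=F; C=F

C ⊕ M ⊕ R = F ⊕ T ⊕ F = True ✓
C ⊕ R = F ⊕ F = False ✓
C ⊕ M = F ⊕ T = True ✓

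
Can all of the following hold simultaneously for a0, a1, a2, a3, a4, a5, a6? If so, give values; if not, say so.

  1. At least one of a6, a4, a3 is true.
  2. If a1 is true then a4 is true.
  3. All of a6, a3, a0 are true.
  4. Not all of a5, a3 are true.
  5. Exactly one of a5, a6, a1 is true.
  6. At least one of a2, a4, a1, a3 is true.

a0 = True, a1 = False, a2 = True, a3 = True, a4 = True, a5 = False, a6 = True

  (1) {a6, a4, a3}: 3 true — at least one ✓
  (2) a1=F ⇒ a4: vacuous ✓
  (3) {a6, a3, a0}: all 3 true ✓
  (4) {a5, a3}: 1/2 true — not all ✓
  (5) {a5, a6, a1}: 1 true — exactly one ✓
  (6) {a2, a4, a1, a3}: 3 true — at least one ✓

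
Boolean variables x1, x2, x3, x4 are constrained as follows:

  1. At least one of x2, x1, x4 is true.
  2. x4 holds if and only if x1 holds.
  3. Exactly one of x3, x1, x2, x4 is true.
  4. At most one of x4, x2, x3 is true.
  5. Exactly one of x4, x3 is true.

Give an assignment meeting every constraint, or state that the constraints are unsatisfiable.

No satisfying assignment exists.

Case x1 = True:
  (2) with x1=T forces x4 = True.
  Constraint (3) is violated (x1=T, x4=T) — contradiction.
Case x1 = False:
  (2) with x1=F forces x4 = False.
  (1) with x1=F, x4=F forces x2 = True.
  (3) with x2=T forces x3 = False.
  Constraint (5) is violated (x4=F, x3=F) — contradiction.
Both cases fail — unsatisfiable.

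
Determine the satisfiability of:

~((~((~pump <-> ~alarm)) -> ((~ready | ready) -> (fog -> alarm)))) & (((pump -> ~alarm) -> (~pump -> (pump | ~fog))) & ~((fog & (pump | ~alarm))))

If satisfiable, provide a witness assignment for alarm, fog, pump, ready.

Unsatisfiable — no assignment works.

Case alarm = True: the conjunct ~((~((~pump <-> ~alarm)) -> ((~ready | ready) -> (fog -> alarm)))) becomes ~((~pump -> True)) = False.
Case alarm = False: the formula simplifies to ~((~(~pump) -> ((~ready | ready) -> ~fog))) & ((~pump -> (pump | ~fog)) & ~fog).
  fog = True: the conjunct ~fog is False.
  fog = False: the conjunct ~((~(~pump) -> ((~ready | ready) -> ~fog))) becomes ~((~(~pump) -> True)) = False.
Both cases fail — unsatisfiable.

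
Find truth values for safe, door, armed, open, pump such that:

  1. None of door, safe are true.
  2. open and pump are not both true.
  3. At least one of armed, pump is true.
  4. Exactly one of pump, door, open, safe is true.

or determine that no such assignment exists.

safe=F, door=F, armed=F, open=F, pump=T

  (1) {door, safe}: 0 true — none ✓
  (2) open=F, pump=T — not both ✓
  (3) {armed, pump}: 1 true — at least one ✓
  (4) {pump, door, open, safe}: 1 true — exactly one ✓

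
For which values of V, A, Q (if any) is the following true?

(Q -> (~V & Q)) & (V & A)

V=T, A=T, Q=F

  Q -> (~V & Q) = True
    ~V & Q = False
      ~V = False
  V & A = True
Both conjuncts True, so the formula holds.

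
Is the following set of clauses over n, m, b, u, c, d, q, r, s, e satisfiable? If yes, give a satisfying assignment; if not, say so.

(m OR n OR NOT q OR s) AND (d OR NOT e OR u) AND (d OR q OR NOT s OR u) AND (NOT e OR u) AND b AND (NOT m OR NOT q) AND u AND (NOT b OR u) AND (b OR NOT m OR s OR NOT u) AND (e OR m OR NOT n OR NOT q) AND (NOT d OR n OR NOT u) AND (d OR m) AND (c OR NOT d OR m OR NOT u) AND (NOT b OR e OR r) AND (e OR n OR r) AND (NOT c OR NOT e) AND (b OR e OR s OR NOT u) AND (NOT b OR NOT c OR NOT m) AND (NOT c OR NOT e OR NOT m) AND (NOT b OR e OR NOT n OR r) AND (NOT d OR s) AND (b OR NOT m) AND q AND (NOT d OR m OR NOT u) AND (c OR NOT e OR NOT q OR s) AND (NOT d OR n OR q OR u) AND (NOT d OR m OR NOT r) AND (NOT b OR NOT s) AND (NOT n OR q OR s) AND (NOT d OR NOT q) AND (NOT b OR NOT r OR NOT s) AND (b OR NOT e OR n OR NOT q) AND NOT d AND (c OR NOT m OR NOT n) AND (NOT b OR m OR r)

UNSATISFIABLE

Case b = True:
  (u) forces u = True.
  (q) forces q = True.
  (NOT m OR NOT q) forces m = False.
  (d OR m) forces d = True.
  Clause (NOT d OR m OR NOT u) is falsified — contradiction.
Case b = False:
  Clause (b) is falsified — contradiction.
Both cases fail, so the formula is unsatisfiable.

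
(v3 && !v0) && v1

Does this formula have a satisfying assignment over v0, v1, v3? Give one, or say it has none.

v0 = False; v1 = True; v3 = True

  v3 && !v0 = True
    !v0 = True
Both conjuncts True, so the formula holds.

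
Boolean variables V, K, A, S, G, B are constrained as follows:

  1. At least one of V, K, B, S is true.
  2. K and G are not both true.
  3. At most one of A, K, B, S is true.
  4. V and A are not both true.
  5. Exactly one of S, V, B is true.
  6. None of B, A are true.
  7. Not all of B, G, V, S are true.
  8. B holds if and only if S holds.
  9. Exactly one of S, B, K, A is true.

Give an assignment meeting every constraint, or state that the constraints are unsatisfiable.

V = True, K = True, A = False, S = False, G = False, B = False

  (1) {V, K, B, S}: 2 true — at least one ✓
  (2) K=T, G=F — not both ✓
  (3) {A, K, B, S}: 1 true — at most one ✓
  (4) V=T, A=F — not both ✓
  (5) {S, V, B}: 1 true — exactly one ✓
  (6) {B, A}: 0 true — none ✓
  (7) {B, G, V, S}: 1/4 true — not all ✓
  (8) B=F, S=F — same ✓
  (9) {S, B, K, A}: 1 true — exactly one ✓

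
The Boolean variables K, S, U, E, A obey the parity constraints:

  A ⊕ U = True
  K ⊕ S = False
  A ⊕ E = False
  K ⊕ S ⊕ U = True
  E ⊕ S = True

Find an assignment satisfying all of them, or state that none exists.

K=T; S=T; U=T; E=F; A=F

A ⊕ U = F ⊕ T = True ✓
K ⊕ S = T ⊕ T = False ✓
A ⊕ E = F ⊕ F = False ✓
K ⊕ S ⊕ U = T ⊕ T ⊕ T = True ✓
E ⊕ S = F ⊕ T = True ✓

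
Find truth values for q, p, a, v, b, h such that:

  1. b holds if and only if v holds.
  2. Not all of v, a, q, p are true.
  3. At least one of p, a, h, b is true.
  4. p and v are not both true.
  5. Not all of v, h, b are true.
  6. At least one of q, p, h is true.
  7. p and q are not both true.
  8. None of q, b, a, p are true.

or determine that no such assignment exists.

q: False, p: False, a: False, v: False, b: False, h: True

  (1) b=F, v=F — same ✓
  (2) {v, a, q, p}: 0/4 true — not all ✓
  (3) {p, a, h, b}: 1 true — at least one ✓
  (4) p=F, v=F — not both ✓
  (5) {v, h, b}: 1/3 true — not all ✓
  (6) {q, p, h}: 1 true — at least one ✓
  (7) p=F, q=F — not both ✓
  (8) {q, b, a, p}: 0 true — none ✓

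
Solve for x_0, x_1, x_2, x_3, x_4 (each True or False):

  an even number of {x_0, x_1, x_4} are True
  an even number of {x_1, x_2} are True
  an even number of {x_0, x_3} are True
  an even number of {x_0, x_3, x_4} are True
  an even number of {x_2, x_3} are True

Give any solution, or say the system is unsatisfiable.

x_0=T; x_1=T; x_2=T; x_3=T; x_4=F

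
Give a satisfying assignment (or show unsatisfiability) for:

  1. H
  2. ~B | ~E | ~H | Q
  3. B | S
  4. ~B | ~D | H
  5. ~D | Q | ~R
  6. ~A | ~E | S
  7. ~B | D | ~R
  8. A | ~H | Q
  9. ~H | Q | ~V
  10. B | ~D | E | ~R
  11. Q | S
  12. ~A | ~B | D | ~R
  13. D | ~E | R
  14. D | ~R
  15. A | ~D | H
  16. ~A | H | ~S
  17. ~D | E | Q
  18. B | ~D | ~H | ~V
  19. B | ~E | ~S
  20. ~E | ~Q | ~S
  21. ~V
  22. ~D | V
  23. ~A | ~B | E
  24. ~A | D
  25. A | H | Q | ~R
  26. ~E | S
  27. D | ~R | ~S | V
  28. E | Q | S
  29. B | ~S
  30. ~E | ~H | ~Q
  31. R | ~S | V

B=T, D=F, S=F, R=F, Q=T, E=F, H=T, V=F, A=F

Unit clause (H) forces H = True.
Unit clause (~V) forces V = False.
In (~D | V) only ~D is left, so D = False.
In (~A | D) only ~A is left, so A = False.
In (A | ~H | Q) only Q is left, so Q = True.
In (D | ~R) only ~R is left, so R = False.
In (~E | ~H | ~Q) only ~E is left, so E = False.
In (R | ~S | V) only ~S is left, so S = False.
In (B | S) only B is left, so B = True.
All clauses satisfied.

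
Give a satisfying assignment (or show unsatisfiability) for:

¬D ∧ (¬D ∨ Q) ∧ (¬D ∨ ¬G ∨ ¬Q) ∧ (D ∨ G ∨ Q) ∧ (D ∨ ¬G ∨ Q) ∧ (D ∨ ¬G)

Unit clause (¬D) forces D = False.
In (D ∨ ¬G) only ¬G is left, so G = False.
In (D ∨ G ∨ Q) only Q is left, so Q = True.
Check each clause:
  (¬D): ¬D holds.
  (¬D ∨ Q): ¬D holds.
  (¬D ∨ ¬G ∨ ¬Q): ¬D holds.
  (D ∨ G ∨ Q): Q holds.
  (D ∨ ¬G ∨ Q): ¬G holds.
  (D ∨ ¬G): ¬G holds.
All clauses satisfied.

D=F; Q=T; G=F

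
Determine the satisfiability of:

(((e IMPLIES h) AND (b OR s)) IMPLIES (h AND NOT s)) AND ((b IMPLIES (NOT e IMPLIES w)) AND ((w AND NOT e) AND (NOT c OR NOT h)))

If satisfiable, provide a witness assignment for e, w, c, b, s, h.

e = False, w = True, c = True, b = False, s = False, h = False

  ((e IMPLIES h) AND (b OR s)) IMPLIES (h AND NOT s) = True
    (e IMPLIES h) AND (b OR s) = False
      e IMPLIES h = True
      b OR s = False
    h AND NOT s = False
      NOT s = True
  (b IMPLIES (NOT e IMPLIES w)) AND ((w AND NOT e) AND (NOT c OR NOT h)) = True
    b IMPLIES (NOT e IMPLIES w) = True
      NOT e IMPLIES w = True
        NOT e = True
    (w AND NOT e) AND (NOT c OR NOT h) = True
      w AND NOT e = True
        NOT e = True
      NOT c OR NOT h = True
        NOT c = False
        NOT h = True
Both conjuncts True, so the formula holds.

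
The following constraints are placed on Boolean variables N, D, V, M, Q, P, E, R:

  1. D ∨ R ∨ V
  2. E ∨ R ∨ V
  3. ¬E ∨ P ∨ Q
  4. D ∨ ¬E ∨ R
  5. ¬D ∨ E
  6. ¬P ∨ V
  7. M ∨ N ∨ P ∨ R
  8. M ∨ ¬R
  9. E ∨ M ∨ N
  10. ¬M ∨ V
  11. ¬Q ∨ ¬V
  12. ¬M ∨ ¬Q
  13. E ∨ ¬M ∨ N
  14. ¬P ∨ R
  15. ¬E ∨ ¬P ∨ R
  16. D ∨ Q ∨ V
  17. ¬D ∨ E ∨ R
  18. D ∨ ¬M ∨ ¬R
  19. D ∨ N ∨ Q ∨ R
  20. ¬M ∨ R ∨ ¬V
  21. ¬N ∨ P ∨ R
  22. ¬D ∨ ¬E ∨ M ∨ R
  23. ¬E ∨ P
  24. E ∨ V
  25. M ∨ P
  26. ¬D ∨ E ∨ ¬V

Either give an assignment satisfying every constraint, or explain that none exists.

N = True; D = True; V = True; M = True; Q = False; P = True; E = True; R = True

Set N = True.
Set D = True.
  then (¬D ∨ E) forces E = True.
  then (¬E ∨ P) forces P = True.
  then (¬P ∨ V) forces V = True.
  then (¬Q ∨ ¬V) forces Q = False.
  then (¬P ∨ R) forces R = True.
  then (M ∨ ¬R) forces M = True.
All clauses satisfied.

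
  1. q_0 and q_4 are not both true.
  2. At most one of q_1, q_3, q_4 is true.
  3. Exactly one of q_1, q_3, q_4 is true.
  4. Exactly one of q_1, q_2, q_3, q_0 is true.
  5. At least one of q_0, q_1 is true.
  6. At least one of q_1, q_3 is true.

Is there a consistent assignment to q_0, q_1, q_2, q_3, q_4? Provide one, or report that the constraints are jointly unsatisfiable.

q_0: False, q_1: True, q_2: False, q_3: False, q_4: False

  (1) q_0=F, q_4=F — not both ✓
  (2) {q_1, q_3, q_4}: 1 true — at most one ✓
  (3) {q_1, q_3, q_4}: 1 true — exactly one ✓
  (4) {q_1, q_2, q_3, q_0}: 1 true — exactly one ✓
  (5) {q_0, q_1}: 1 true — at least one ✓
  (6) {q_1, q_3}: 1 true — at least one ✓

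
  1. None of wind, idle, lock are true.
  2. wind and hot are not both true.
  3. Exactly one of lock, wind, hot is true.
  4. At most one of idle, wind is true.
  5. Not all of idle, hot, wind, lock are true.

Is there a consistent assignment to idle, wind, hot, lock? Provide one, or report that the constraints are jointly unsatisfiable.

idle: False; wind: False; hot: True; lock: False

  (1) {wind, idle, lock}: 0 true — none ✓
  (2) wind=F, hot=T — not both ✓
  (3) {lock, wind, hot}: 1 true — exactly one ✓
  (4) {idle, wind}: 0 true — at most one ✓
  (5) {idle, hot, wind, lock}: 1/4 true — not all ✓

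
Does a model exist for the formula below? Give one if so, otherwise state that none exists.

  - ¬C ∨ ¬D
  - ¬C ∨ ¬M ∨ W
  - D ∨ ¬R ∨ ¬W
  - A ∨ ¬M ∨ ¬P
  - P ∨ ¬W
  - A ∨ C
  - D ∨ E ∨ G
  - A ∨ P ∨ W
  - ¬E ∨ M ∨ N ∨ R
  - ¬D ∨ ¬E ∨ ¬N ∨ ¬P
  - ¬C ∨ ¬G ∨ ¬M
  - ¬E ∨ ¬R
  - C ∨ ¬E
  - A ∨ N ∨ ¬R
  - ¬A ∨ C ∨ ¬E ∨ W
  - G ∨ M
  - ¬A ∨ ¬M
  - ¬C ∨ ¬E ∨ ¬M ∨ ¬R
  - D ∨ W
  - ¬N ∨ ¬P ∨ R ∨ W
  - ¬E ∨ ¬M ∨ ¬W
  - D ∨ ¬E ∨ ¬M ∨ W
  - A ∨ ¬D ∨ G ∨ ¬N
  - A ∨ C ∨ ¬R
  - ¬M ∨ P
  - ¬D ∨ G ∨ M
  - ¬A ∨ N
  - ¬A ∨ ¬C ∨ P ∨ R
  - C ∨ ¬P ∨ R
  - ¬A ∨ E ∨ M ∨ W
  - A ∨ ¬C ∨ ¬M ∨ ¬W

P=T, C=T, N=T, R=F, G=T, A=T, D=F, E=T, M=F, W=T

Set P = True.
Set C = True.
  then (¬C ∨ ¬D) forces D = False.
  then (D ∨ W) forces W = True.
  then (D ∨ ¬R ∨ ¬W) forces R = False.
Set N = True.
Set G = True.
  then (¬C ∨ ¬G ∨ ¬M) forces M = False.
Set A = True.
Set E = True.
All clauses satisfied.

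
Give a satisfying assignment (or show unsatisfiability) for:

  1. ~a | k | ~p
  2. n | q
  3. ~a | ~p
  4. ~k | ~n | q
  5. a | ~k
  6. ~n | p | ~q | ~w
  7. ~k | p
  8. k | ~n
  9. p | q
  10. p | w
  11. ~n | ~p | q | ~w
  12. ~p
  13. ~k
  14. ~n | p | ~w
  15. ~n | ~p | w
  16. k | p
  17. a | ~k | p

Unsatisfiable — no assignment works.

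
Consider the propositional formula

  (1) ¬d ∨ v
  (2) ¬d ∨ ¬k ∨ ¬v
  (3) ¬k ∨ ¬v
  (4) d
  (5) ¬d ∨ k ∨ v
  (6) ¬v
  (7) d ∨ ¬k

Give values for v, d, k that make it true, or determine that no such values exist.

UNSATISFIABLE

Case v = True:
  Clause (¬v) is falsified — contradiction.
Case v = False:
  (¬d ∨ v) forces d = False.
  Clause (d) is falsified — contradiction.
Both cases fail, so the formula is unsatisfiable.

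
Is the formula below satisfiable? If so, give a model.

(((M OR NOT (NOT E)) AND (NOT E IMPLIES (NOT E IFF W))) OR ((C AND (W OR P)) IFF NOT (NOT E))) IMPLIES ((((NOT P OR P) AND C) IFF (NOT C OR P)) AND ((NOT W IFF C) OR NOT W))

W = False, P = True, E = True, M = False, C = True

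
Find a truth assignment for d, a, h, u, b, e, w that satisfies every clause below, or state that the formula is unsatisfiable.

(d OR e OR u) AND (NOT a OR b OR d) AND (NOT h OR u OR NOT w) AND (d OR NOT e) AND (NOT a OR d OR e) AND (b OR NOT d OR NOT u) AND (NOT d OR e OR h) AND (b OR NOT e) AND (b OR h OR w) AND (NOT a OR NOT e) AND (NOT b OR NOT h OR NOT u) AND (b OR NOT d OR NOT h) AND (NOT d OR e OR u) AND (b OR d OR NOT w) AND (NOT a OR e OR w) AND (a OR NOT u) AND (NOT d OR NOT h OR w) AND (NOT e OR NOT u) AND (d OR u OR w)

d = True; a = False; h = False; u = False; b = True; e = True; w = True

Set d = True.
Try a = True:
  (NOT a OR NOT e) forces e = False.
  (NOT d OR e OR h) forces h = True.
  (b OR NOT d OR NOT h) forces b = True.
  (NOT b OR NOT h OR NOT u) forces u = False.
  clause (NOT d OR e OR u) is falsified — backtrack.
So a = False.
  then (a OR NOT u) forces u = False.
  then (NOT d OR e OR u) forces e = True.
  then (b OR NOT e) forces b = True.
Set h = False.
Set w = True.
All clauses satisfied.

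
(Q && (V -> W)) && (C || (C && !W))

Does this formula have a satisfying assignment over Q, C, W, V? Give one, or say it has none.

Q=T, C=T, W=T, V=F

  Q && (V -> W) = True
    V -> W = True
  C || (C && !W) = True
    C && !W = False
      !W = False
Both conjuncts True, so the formula holds.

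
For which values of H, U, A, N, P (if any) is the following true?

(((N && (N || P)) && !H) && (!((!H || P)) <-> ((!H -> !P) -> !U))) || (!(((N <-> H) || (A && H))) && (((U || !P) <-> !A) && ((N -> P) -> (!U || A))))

H: False; U: True; A: False; N: True; P: False

  (((N && (N || P)) && !H) && (!((!H || P)) <-> ((!H -> !P) -> !U))) || (!(((N <-> H) || (A && H))) && (((U || !P) <-> !A) && ((N -> P) -> (!U || A)))) = True
    ((N && (N || P)) && !H) && (!((!H || P)) <-> ((!H -> !P) -> !U)) = True
      (N && (N || P)) && !H = True
        N && (N || P) = True
          N || P = True
        !H = True
      !((!H || P)) <-> ((!H -> !P) -> !U) = True
        !((!H || P)) = False
          !H || P = True
            !H = True
        (!H -> !P) -> !U = False
          !H -> !P = True
            !H = True
            !P = True
          !U = False
    !(((N <-> H) || (A && H))) && (((U || !P) <-> !A) && ((N -> P) -> (!U || A))) = True
      !(((N <-> H) || (A && H))) = True
        (N <-> H) || (A && H) = False
          N <-> H = False
          A && H = False
      ((U || !P) <-> !A) && ((N -> P) -> (!U || A)) = True
        (U || !P) <-> !A = True
          U || !P = True
            !P = True
          !A = True
        (N -> P) -> (!U || A) = True
          N -> P = False
          !U || A = False
            !U = False
The formula evaluates to True.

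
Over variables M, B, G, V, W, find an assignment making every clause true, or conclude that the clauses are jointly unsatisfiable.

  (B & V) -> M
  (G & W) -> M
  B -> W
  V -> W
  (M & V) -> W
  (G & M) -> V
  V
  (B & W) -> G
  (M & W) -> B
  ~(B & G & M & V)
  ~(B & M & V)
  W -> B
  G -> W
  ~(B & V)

UNSATISFIABLE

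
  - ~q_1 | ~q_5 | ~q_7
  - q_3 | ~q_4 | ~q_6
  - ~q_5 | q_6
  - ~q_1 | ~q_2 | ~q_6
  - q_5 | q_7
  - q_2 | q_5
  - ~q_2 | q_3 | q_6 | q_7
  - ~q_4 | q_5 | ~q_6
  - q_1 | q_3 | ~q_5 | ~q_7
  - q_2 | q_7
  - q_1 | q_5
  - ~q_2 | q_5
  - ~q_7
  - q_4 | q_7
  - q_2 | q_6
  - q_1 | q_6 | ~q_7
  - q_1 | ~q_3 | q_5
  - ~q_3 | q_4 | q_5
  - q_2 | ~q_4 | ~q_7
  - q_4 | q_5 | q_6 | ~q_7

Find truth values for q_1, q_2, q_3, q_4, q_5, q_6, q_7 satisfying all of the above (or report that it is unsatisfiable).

q_1 = False, q_2 = True, q_3 = True, q_4 = True, q_5 = True, q_6 = True, q_7 = False

Unit clause (~q_7) forces q_7 = False.
In (q_4 | q_7) only q_4 is left, so q_4 = True.
In (q_5 | q_7) only q_5 is left, so q_5 = True.
In (q_2 | q_7) only q_2 is left, so q_2 = True.
In (~q_5 | q_6) only q_6 is left, so q_6 = True.
In (~q_1 | ~q_2 | ~q_6) only ~q_1 is left, so q_1 = False.
In (q_3 | ~q_4 | ~q_6) only q_3 is left, so q_3 = True.
All clauses satisfied.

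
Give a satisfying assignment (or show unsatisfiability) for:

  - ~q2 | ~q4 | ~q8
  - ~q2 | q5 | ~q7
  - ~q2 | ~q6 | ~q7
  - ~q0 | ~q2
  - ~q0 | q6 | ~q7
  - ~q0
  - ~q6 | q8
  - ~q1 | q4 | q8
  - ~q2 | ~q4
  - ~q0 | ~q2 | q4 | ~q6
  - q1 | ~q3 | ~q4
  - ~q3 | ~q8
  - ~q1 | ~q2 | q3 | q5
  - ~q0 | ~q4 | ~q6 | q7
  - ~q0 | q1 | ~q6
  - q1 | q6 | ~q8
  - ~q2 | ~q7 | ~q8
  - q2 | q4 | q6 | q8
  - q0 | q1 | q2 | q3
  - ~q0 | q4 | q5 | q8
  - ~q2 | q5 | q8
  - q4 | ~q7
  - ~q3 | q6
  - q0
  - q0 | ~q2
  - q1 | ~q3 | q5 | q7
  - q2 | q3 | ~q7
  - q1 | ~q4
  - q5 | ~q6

Case q0 = True:
  Clause (~q0) is falsified — contradiction.
Case q0 = False:
  Clause (q0) is falsified — contradiction.
Both cases fail, so the formula is unsatisfiable.

UNSATISFIABLE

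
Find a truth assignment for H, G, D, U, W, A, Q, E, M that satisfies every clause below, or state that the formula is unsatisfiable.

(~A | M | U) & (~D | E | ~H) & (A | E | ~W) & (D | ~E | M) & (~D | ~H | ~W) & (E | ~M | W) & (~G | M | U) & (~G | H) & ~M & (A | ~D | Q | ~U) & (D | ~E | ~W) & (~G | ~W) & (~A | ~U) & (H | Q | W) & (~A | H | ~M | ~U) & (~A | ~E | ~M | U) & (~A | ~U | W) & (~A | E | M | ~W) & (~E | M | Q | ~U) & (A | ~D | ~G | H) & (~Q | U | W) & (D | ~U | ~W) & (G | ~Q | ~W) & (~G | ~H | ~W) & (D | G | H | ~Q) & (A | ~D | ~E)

H=F; G=F; D=T; U=T; W=F; A=F; Q=T; E=F; M=F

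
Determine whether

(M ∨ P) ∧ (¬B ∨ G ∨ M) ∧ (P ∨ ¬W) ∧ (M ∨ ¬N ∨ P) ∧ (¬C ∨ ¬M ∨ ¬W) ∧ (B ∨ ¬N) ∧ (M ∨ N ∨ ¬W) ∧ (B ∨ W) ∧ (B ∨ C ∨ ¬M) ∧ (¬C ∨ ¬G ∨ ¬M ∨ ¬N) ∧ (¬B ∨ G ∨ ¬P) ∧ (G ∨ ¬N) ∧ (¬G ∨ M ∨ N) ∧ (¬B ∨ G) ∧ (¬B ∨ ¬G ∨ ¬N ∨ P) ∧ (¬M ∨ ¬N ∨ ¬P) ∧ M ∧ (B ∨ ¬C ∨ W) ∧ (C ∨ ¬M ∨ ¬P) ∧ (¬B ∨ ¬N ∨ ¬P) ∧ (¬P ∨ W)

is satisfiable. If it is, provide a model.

N=F, W=F, M=T, C=T, G=T, B=T, P=F

Unit clause (M) forces M = True.
Try N = True:
  (B ∨ ¬N) forces B = True.
  (G ∨ ¬N) forces G = True.
  (¬C ∨ ¬G ∨ ¬M ∨ ¬N) forces C = False.
  (¬B ∨ ¬G ∨ ¬N ∨ P) forces P = True.
  clause (¬M ∨ ¬N ∨ ¬P) is falsified — backtrack.
So N = False.
Try W = True:
  (P ∨ ¬W) forces P = True.
  (¬C ∨ ¬M ∨ ¬W) forces C = False.
  clause (C ∨ ¬M ∨ ¬P) is falsified — backtrack.
So W = False.
  then (B ∨ W) forces B = True.
  then (¬B ∨ G) forces G = True.
  then (¬P ∨ W) forces P = False.
Set C = True.
All clauses satisfied.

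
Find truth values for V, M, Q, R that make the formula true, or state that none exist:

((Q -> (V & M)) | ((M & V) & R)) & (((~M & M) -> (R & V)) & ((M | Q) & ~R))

V=F; M=T; Q=F; R=F

  (Q -> (V & M)) | ((M & V) & R) = True
    Q -> (V & M) = True
      V & M = False
    (M & V) & R = False
      M & V = False
  ((~M & M) -> (R & V)) & ((M | Q) & ~R) = True
    (~M & M) -> (R & V) = True
      ~M & M = False
        ~M = False
      R & V = False
    (M | Q) & ~R = True
      M | Q = True
      ~R = True
Both conjuncts True, so the formula holds.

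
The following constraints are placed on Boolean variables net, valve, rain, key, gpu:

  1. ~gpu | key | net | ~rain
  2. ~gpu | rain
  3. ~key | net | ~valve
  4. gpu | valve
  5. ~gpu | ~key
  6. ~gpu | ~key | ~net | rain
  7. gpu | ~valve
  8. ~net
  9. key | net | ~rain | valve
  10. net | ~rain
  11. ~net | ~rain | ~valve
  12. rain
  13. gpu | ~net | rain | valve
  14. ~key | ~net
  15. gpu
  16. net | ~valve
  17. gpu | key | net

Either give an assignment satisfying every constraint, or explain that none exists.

Unsatisfiable — no assignment works.

Case net = True:
  Clause (~net) is falsified — contradiction.
Case net = False:
  (net | ~rain) forces rain = False.
  Clause (rain) is falsified — contradiction.
Both cases fail, so the formula is unsatisfiable.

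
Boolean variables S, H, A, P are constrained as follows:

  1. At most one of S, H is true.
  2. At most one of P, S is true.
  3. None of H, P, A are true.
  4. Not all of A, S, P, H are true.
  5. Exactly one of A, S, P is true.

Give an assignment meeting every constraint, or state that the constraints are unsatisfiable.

S: True; H: False; A: False; P: False

  (1) {S, H}: 1 true — at most one ✓
  (2) {P, S}: 1 true — at most one ✓
  (3) {H, P, A}: 0 true — none ✓
  (4) {A, S, P, H}: 1/4 true — not all ✓
  (5) {A, S, P}: 1 true — exactly one ✓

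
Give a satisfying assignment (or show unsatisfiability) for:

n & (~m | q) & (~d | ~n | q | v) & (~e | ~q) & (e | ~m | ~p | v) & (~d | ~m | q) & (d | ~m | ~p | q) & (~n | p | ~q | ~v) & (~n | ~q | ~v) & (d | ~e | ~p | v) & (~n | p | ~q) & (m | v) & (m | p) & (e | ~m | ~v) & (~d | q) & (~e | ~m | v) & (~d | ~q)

m: False, q: False, p: True, d: False, n: True, e: False, v: True

Unit clause (n) forces n = True.
Try m = True:
  (~m | q) forces q = True.
  (~e | ~q) forces e = False.
  (~n | ~q | ~v) forces v = False.
  (e | ~m | ~p | v) forces p = False.
  clause (~n | p | ~q) is falsified — backtrack.
So m = False.
  then (m | v) forces v = True.
  then (m | p) forces p = True.
  then (~n | ~q | ~v) forces q = False.
  then (~d | q) forces d = False.
Set e = False.
All clauses satisfied.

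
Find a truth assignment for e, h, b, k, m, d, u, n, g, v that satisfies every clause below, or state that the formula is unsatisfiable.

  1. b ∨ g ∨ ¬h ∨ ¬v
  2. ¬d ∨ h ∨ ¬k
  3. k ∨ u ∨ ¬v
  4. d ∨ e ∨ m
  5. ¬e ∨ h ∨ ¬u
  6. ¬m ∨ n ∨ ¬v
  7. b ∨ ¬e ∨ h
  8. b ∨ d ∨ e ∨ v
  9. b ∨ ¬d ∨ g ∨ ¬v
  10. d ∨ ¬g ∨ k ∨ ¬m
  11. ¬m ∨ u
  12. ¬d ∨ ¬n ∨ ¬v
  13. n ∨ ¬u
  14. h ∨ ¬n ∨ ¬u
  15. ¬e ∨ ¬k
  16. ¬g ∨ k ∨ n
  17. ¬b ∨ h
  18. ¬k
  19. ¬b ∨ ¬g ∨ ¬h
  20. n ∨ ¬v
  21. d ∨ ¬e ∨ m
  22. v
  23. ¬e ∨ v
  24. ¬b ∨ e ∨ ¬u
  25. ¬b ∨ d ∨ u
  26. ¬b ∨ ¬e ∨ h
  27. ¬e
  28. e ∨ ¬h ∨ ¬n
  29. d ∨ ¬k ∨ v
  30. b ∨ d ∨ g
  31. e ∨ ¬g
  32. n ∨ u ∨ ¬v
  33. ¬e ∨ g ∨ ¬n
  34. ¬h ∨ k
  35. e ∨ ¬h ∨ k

No satisfying assignment exists.

Case k = True:
  Clause (¬k) is falsified — contradiction.
Case k = False:
  (v) forces v = True.
  (k ∨ u ∨ ¬v) forces u = True.
  (n ∨ ¬u) forces n = True.
  (¬d ∨ ¬n ∨ ¬v) forces d = False.
  (h ∨ ¬n ∨ ¬u) forces h = True.
  Clause (¬h ∨ k) is falsified — contradiction.
Both cases fail, so the formula is unsatisfiable.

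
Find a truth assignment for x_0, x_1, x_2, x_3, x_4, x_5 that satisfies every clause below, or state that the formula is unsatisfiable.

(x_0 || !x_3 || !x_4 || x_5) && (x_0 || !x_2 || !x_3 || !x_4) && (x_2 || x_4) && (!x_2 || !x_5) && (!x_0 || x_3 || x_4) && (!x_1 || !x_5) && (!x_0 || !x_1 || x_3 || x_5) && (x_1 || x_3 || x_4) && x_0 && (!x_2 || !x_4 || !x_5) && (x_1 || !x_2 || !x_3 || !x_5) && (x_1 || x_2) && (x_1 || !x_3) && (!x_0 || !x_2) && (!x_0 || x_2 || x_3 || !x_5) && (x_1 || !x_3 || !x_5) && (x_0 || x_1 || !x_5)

Unit clause (x_0) forces x_0 = True.
In (!x_0 || !x_2) only !x_2 is left, so x_2 = False.
In (x_2 || x_4) only x_4 is left, so x_4 = True.
In (x_1 || x_2) only x_1 is left, so x_1 = True.
In (!x_1 || !x_5) only !x_5 is left, so x_5 = False.
In (!x_0 || !x_1 || x_3 || x_5) only x_3 is left, so x_3 = True.
All clauses satisfied.

x_0 = True, x_1 = True, x_2 = False, x_3 = True, x_4 = True, x_5 = False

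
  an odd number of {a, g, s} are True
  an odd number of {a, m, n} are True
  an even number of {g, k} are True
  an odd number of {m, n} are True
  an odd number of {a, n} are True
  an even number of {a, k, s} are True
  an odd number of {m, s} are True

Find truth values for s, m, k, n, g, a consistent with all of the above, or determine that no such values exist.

Adding constraints 1, 3, 6 mod 2: every variable appears an even number of times on the left, so the left side is 0.
But the right sides sum to 1 (mod 2). 0 ≠ 1 — the system is inconsistent.

No satisfying assignment exists.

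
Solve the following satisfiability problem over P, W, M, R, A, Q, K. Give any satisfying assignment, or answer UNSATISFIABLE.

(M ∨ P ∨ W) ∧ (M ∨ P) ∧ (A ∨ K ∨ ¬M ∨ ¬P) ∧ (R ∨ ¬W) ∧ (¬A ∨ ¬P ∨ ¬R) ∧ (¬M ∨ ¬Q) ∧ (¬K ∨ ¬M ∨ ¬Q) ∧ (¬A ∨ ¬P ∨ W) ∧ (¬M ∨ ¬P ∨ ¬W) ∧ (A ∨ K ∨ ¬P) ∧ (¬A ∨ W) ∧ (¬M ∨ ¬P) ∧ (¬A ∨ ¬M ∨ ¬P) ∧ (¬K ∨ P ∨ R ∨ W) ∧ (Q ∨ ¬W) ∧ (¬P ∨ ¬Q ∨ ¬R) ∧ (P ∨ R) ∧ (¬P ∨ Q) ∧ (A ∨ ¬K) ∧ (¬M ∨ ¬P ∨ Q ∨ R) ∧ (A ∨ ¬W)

P: False, W: False, M: True, R: True, A: False, Q: False, K: False

Set P = False.
  then (M ∨ P) forces M = True.
  then (¬M ∨ ¬Q) forces Q = False.
  then (Q ∨ ¬W) forces W = False.
  then (P ∨ R) forces R = True.
  then (¬A ∨ W) forces A = False.
  then (A ∨ ¬K) forces K = False.
All clauses satisfied.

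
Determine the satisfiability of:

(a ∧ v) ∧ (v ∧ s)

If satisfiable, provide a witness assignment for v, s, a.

v: True, s: True, a: True

  a ∧ v = True
  v ∧ s = True
Both conjuncts True, so the formula holds.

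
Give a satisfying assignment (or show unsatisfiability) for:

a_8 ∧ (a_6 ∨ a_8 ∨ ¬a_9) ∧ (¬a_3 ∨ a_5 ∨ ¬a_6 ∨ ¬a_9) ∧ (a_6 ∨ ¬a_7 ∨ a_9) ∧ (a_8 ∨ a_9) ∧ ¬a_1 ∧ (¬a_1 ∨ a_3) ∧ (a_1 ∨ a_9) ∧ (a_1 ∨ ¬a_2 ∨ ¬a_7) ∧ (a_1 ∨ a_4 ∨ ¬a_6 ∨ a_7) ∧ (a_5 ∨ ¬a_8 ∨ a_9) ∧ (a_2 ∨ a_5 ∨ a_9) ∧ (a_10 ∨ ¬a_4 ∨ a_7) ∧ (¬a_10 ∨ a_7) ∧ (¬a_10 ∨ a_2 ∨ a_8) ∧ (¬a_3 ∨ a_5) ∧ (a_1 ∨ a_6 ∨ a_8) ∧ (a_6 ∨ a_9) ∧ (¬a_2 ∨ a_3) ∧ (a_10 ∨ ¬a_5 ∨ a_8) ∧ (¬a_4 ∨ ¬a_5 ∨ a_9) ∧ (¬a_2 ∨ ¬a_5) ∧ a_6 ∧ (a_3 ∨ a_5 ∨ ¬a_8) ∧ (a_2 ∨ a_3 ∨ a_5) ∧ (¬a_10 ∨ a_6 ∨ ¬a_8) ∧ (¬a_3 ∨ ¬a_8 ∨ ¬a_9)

a_1 = False; a_2 = False; a_3 = False; a_4 = False; a_5 = True; a_6 = True; a_7 = True; a_8 = True; a_9 = True; a_10 = True

Unit clause (a_8) forces a_8 = True.
Unit clause (¬a_1) forces a_1 = False.
In (a_1 ∨ a_9) only a_9 is left, so a_9 = True.
Unit clause (a_6) forces a_6 = True.
In (¬a_3 ∨ ¬a_8 ∨ ¬a_9) only ¬a_3 is left, so a_3 = False.
In (¬a_2 ∨ a_3) only ¬a_2 is left, so a_2 = False.
In (a_3 ∨ a_5 ∨ ¬a_8) only a_5 is left, so a_5 = True.
Set a_4 = False.
  then (a_1 ∨ a_4 ∨ ¬a_6 ∨ a_7) forces a_7 = True.
Set a_10 = True.
All clauses satisfied.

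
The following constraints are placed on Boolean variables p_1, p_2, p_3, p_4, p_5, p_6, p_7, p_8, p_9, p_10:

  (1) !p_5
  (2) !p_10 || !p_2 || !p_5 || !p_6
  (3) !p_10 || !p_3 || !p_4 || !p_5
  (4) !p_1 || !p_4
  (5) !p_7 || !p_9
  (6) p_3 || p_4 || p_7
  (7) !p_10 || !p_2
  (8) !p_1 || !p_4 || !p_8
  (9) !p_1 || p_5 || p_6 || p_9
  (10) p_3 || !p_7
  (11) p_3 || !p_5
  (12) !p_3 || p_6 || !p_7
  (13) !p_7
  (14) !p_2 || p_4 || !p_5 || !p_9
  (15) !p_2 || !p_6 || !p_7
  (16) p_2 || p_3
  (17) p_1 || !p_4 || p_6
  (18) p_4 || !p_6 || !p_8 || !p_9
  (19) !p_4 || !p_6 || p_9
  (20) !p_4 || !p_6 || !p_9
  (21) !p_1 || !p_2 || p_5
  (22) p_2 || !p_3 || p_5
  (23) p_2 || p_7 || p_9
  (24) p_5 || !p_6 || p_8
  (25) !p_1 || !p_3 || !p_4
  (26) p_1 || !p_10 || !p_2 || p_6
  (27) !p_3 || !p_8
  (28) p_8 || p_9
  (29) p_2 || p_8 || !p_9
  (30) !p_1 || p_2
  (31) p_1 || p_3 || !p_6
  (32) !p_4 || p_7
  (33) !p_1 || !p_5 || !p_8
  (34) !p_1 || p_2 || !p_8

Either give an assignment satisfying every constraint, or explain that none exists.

p_1: False; p_2: True; p_3: True; p_4: False; p_5: False; p_6: False; p_7: False; p_8: False; p_9: True; p_10: False

Unit clause (!p_5) forces p_5 = False.
Unit clause (!p_7) forces p_7 = False.
In (!p_4 || p_7) only !p_4 is left, so p_4 = False.
In (p_3 || p_4 || p_7) only p_3 is left, so p_3 = True.
In (p_2 || !p_3 || p_5) only p_2 is left, so p_2 = True.
In (!p_3 || !p_8) only !p_8 is left, so p_8 = False.
In (p_8 || p_9) only p_9 is left, so p_9 = True.
In (!p_10 || !p_2) only !p_10 is left, so p_10 = False.
In (!p_1 || !p_2 || p_5) only !p_1 is left, so p_1 = False.
In (p_5 || !p_6 || p_8) only !p_6 is left, so p_6 = False.
All clauses satisfied.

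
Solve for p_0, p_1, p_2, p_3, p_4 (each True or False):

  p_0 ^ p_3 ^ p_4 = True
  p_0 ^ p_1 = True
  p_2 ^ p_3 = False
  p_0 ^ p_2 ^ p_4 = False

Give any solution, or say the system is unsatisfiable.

Adding constraints 1, 3, 4 mod 2: every variable appears an even number of times on the left, so the left side is 0.
But the right sides sum to 1 (mod 2). 0 ≠ 1 — the system is inconsistent.

No satisfying assignment exists.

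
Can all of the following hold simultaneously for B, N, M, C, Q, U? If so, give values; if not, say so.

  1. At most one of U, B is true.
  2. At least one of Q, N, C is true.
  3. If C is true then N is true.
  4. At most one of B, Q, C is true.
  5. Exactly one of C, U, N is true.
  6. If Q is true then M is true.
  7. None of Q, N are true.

Case Q = True:
  Constraint (7) is violated (Q=T) — contradiction.
Case Q = False:
  (7) forces N = False.
  (2) with Q=F, N=F forces C = True.
  Constraint (3) is violated (C=T, N=F) — contradiction.
Both cases fail — unsatisfiable.

The formula is unsatisfiable.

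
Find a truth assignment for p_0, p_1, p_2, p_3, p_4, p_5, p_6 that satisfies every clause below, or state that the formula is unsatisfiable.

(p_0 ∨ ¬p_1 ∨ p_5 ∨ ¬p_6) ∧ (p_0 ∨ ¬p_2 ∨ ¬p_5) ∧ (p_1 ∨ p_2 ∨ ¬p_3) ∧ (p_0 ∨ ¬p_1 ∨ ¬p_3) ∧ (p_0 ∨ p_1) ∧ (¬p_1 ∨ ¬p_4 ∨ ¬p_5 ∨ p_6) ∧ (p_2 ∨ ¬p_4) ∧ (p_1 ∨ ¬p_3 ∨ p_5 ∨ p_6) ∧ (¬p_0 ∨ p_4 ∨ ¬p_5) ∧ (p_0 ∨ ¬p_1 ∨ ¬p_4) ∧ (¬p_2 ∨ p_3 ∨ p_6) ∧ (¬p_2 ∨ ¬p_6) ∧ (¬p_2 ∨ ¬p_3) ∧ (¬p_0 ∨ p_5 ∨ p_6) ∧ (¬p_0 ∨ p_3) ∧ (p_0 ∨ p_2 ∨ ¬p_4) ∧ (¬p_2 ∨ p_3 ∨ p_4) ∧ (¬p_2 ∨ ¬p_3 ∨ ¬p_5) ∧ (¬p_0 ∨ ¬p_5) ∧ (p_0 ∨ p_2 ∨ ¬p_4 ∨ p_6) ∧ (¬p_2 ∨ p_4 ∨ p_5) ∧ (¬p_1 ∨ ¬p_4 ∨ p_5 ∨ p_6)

p_0: False, p_1: True, p_2: False, p_3: False, p_4: False, p_5: True, p_6: False

Set p_0 = False.
  then (p_0 ∨ p_1) forces p_1 = True.
  then (p_0 ∨ ¬p_1 ∨ ¬p_4) forces p_4 = False.
  then (p_0 ∨ ¬p_1 ∨ ¬p_3) forces p_3 = False.
  then (¬p_2 ∨ p_3 ∨ p_4) forces p_2 = False.
Set p_5 = True.
Set p_6 = False.
All clauses satisfied.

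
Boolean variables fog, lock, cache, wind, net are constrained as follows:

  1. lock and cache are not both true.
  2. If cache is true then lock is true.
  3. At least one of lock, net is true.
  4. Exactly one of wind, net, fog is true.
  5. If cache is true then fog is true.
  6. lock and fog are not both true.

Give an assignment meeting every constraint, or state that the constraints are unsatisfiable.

fog=F, lock=T, cache=F, wind=F, net=T

  (1) lock=T, cache=F — not both ✓
  (2) cache=F ⇒ lock: vacuous ✓
  (3) {lock, net}: 2 true — at least one ✓
  (4) {wind, net, fog}: 1 true — exactly one ✓
  (5) cache=F ⇒ fog: vacuous ✓
  (6) lock=T, fog=F — not both ✓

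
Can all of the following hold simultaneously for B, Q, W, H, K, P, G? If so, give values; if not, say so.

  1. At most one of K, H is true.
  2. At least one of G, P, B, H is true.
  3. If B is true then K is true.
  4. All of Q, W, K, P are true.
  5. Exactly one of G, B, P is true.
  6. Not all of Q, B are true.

B=F, Q=T, W=T, H=F, K=T, P=T, G=F

  (1) {K, H}: 1 true — at most one ✓
  (2) {G, P, B, H}: 1 true — at least one ✓
  (3) B=F ⇒ K: vacuous ✓
  (4) {Q, W, K, P}: all 4 true ✓
  (5) {G, B, P}: 1 true — exactly one ✓
  (6) {Q, B}: 1/2 true — not all ✓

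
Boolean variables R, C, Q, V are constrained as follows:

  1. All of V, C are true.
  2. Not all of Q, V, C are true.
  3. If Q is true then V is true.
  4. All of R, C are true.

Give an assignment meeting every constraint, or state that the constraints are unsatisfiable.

R = True, C = True, Q = False, V = True

  (1) {V, C}: all 2 true ✓
  (2) {Q, V, C}: 2/3 true — not all ✓
  (3) Q=F ⇒ V: vacuous ✓
  (4) {R, C}: all 2 true ✓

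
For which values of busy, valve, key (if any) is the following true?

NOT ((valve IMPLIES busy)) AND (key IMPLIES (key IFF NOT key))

busy = False, valve = True, key = False

  NOT ((valve IMPLIES busy)) = True
    valve IMPLIES busy = False
  key IMPLIES (key IFF NOT key) = True
    key IFF NOT key = False
      NOT key = True
Both conjuncts True, so the formula holds.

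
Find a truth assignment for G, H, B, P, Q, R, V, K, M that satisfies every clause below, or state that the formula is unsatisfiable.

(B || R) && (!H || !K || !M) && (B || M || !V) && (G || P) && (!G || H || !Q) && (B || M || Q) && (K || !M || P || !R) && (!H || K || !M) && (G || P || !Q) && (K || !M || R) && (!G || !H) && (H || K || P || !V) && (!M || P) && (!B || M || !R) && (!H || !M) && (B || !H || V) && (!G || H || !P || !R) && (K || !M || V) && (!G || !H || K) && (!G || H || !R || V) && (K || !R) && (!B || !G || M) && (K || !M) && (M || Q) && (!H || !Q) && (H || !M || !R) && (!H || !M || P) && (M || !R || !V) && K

G: False, H: False, B: True, P: True, Q: True, R: False, V: False, K: True, M: False

Unit clause (K) forces K = True.
Set G = False.
  then (G || P) forces P = True.
Set H = False.
Set B = True.
Set Q = True.
Set R = False.
Set V = False.
Set M = False.
All clauses satisfied.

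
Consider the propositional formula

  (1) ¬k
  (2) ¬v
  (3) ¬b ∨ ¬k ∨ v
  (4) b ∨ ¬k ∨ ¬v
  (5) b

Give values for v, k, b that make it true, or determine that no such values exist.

Unit clause (¬k) forces k = False.
Unit clause (¬v) forces v = False.
Unit clause (b) forces b = True.
Check each clause:
  (¬k): ¬k holds.
  (¬v): ¬v holds.
  (¬b ∨ ¬k ∨ v): ¬k holds.
  (b ∨ ¬k ∨ ¬v): b holds.
  (b): b holds.
All clauses satisfied.

v: False; k: False; b: True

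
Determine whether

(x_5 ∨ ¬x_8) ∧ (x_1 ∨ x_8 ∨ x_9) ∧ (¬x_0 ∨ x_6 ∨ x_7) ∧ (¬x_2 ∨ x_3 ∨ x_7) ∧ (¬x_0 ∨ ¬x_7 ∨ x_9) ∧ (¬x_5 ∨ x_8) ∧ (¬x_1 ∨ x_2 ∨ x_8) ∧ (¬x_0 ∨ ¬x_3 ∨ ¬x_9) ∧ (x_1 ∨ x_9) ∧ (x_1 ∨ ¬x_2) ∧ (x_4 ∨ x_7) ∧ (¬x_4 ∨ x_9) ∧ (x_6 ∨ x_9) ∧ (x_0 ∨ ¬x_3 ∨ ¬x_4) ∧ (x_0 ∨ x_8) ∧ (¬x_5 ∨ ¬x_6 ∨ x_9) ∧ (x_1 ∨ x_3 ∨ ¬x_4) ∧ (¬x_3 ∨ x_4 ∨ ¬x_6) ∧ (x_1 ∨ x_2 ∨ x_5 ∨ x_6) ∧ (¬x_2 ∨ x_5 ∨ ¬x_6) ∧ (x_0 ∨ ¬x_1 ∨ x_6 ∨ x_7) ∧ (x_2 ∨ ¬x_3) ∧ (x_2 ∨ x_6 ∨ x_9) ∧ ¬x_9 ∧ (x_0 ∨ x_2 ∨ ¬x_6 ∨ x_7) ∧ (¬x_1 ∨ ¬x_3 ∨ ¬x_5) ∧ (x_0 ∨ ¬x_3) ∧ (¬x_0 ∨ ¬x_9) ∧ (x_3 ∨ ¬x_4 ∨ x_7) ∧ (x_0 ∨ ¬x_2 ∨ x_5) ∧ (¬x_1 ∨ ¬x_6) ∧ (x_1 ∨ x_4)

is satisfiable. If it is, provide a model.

Case x_6 = True:
  (¬x_9) forces x_9 = False.
  (x_1 ∨ x_9) forces x_1 = True.
  Clause (¬x_1 ∨ ¬x_6) is falsified — contradiction.
Case x_6 = False:
  (x_6 ∨ x_9) forces x_9 = True.
  Clause (¬x_9) is falsified — contradiction.
Both cases fail, so the formula is unsatisfiable.

The formula is unsatisfiable.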